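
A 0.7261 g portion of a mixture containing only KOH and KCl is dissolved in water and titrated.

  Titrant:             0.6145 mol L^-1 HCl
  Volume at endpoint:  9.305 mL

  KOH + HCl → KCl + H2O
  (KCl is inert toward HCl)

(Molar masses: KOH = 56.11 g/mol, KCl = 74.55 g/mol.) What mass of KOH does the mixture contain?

n(HCl) = 0.009305 × 0.6145 = 5.718 × 10^-3 mol
Let x = n(KOH), y = n(KCl).
Titrant: 1x = 5.718 × 10^-3;  mass: 56.11x + 74.55y = 0.7261
Solving, x = 5.718 × 10^-3 mol, y = 5.436 × 10^-3 mol
mass of KOH = 5.718 × 10^-3 × 56.11 = 0.3208 g

0.3208 g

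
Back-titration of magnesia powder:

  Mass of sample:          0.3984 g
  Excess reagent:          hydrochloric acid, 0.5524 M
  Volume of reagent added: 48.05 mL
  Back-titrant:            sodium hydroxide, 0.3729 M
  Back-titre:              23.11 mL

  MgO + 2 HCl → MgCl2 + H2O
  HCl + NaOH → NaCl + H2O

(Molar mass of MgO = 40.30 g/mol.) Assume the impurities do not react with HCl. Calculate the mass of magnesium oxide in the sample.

0.3612 g

n(HCl) added = 0.04805 × 0.5524 = 0.02654 mol
n(NaOH) used in back-titration = 0.02311 × 0.3729 = 8.618 × 10^-3 mol
n(HCl) left over = 8.618 × 10^-3 mol (1:1 ratio)
n(HCl) consumed by analyte = 0.02654 − 8.618 × 10^-3 = 0.01793 mol
From the 1:2 ratio, n(MgO) = 1/2 × 0.01793 = 8.963 × 10^-3 mol
mass of MgO = 8.963 × 10^-3 × 40.30 = 0.3612 g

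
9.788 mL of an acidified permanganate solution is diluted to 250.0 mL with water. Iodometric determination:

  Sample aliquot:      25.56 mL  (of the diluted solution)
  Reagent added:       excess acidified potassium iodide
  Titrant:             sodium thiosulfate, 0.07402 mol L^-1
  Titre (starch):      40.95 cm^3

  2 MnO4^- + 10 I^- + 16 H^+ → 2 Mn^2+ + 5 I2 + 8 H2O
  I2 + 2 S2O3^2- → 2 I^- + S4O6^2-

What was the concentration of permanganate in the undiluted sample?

0.6058 mol/L

n(S2O3^2-) = 0.04095 × 0.07402 = 3.031 × 10^-3 mol
n(I2) = n(S2O3^2-)/2 = 1.516 × 10^-3 mol
From the 2:5 ratio, n(MnO4^-) in the aliquot = 2/5 × 1.516 × 10^-3 = 6.062 × 10^-4 mol
[MnO4^-]_dilute = 6.062 × 10^-4 / 0.02556 = 0.02372 mol/L
[MnO4^-]_original = 0.02372 × 250.0/9.788 = 0.6058 mol/L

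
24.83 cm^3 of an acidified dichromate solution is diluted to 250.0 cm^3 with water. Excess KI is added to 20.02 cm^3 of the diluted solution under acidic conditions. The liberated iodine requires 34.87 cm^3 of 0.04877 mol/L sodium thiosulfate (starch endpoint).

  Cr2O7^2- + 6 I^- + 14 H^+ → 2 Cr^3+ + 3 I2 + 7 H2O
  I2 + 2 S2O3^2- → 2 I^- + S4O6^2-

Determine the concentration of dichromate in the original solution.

0.1425 mol/L

n(S2O3^2-) = 0.03487 × 0.04877 = 1.701 × 10^-3 mol
n(I2) = n(S2O3^2-)/2 = 8.503 × 10^-4 mol
From the 1:3 ratio, n(Cr2O7^2-) in the aliquot = 1/3 × 8.503 × 10^-4 = 2.834 × 10^-4 mol
[Cr2O7^2-]_dilute = 2.834 × 10^-4 / 0.02002 = 0.01416 mol/L
[Cr2O7^2-]_original = 0.01416 × 250.0/24.83 = 0.1425 mol/L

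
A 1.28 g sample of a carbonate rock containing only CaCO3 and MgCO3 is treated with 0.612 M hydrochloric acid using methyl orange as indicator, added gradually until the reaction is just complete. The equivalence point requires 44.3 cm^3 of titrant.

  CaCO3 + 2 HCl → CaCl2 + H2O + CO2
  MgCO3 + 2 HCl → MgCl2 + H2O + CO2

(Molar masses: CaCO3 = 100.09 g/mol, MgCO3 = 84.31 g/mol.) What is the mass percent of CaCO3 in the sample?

67.9 %

n(HCl) = 0.0443 × 0.612 = 0.0271 mol
Let x = n(CaCO3), y = n(MgCO3).
Titrant: 2x + 2y = 0.0271;  mass: 100.09x + 84.31y = 1.28
Solving, x = 8.69 × 10^-3 mol, y = 4.87 × 10^-3 mol
mass of CaCO3 = 8.69 × 10^-3 × 100.09 = 0.870 g
% CaCO3 = 0.870 / 1.28 × 100 = 67.9 %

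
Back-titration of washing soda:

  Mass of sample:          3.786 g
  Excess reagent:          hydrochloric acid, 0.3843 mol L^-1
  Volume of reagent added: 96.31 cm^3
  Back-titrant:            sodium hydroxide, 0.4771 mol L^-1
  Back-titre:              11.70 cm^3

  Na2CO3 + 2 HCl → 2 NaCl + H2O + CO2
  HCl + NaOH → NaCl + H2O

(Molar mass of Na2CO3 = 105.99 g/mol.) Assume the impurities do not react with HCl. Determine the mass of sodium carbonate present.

n(HCl) added = 0.09631 × 0.3843 = 0.03701 mol
n(NaOH) used in back-titration = 0.01170 × 0.4771 = 5.582 × 10^-3 mol
n(HCl) left over = 5.582 × 10^-3 mol (1:1 ratio)
n(HCl) consumed by analyte = 0.03701 − 5.582 × 10^-3 = 0.03143 mol
From the 1:2 ratio, n(Na2CO3) = 1/2 × 0.03143 = 0.01571 mol
mass of Na2CO3 = 0.01571 × 105.99 = 1.666 g

1.666 g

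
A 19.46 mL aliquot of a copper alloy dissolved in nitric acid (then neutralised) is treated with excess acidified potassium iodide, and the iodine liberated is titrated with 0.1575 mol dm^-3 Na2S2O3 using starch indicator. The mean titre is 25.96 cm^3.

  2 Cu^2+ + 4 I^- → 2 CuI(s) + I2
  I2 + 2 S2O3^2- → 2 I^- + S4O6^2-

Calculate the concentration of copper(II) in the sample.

n(S2O3^2-) = 0.02596 × 0.1575 = 4.089 × 10^-3 mol
n(I2) = n(S2O3^2-)/2 = 2.044 × 10^-3 mol
From the 2:1 ratio, n(Cu2+) in the aliquot = 2/1 × 2.044 × 10^-3 = 4.089 × 10^-3 mol
[Cu2+] = 4.089 × 10^-3 / 0.01946 = 0.2101 mol/L

0.2101 mol/L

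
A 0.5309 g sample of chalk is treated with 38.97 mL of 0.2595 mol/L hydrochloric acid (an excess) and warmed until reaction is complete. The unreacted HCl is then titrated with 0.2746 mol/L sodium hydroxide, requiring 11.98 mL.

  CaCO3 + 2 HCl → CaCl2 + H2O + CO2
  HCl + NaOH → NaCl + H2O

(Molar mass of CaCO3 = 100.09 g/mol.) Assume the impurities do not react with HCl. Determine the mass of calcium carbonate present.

0.3415 g

n(HCl) added = 0.03897 × 0.2595 = 0.01011 mol
n(NaOH) used in back-titration = 0.01198 × 0.2746 = 3.290 × 10^-3 mol
n(HCl) left over = 3.290 × 10^-3 mol (1:1 ratio)
n(HCl) consumed by analyte = 0.01011 − 3.290 × 10^-3 = 6.823 × 10^-3 mol
From the 1:2 ratio, n(CaCO3) = 1/2 × 6.823 × 10^-3 = 3.412 × 10^-3 mol
mass of CaCO3 = 3.412 × 10^-3 × 100.09 = 0.3415 g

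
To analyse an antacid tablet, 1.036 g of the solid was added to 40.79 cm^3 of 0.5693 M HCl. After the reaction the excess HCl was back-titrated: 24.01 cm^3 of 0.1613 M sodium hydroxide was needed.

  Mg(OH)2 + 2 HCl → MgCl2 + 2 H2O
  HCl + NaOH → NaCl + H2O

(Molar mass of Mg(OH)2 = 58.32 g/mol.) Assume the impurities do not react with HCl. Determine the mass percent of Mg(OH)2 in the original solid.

n(HCl) added = 0.04079 × 0.5693 = 0.02322 mol
n(NaOH) used in back-titration = 0.02401 × 0.1613 = 3.873 × 10^-3 mol
n(HCl) left over = 3.873 × 10^-3 mol (1:1 ratio)
n(HCl) consumed by analyte = 0.02322 − 3.873 × 10^-3 = 0.01935 mol
From the 1:2 ratio, n(Mg(OH)2) = 1/2 × 0.01935 = 9.674 × 10^-3 mol
mass of Mg(OH)2 = 9.674 × 10^-3 × 58.32 = 0.5642 g
% Mg(OH)2 = 0.5642 / 1.036 × 100 = 54.46 %

54.46 %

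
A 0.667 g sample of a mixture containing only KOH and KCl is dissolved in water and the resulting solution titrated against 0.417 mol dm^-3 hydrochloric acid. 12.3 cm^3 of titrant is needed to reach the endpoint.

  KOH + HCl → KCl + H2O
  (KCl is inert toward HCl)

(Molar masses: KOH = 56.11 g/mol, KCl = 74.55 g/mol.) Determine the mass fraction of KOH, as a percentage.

43.1 %

n(HCl) = 0.0123 × 0.417 = 5.13 × 10^-3 mol
Let x = n(KOH), y = n(KCl).
Titrant: 1x = 5.13 × 10^-3;  mass: 56.11x + 74.55y = 0.667
Solving, x = 5.13 × 10^-3 mol, y = 5.09 × 10^-3 mol
mass of KOH = 5.13 × 10^-3 × 56.11 = 0.288 g
% KOH = 0.288 / 0.667 × 100 = 43.1 %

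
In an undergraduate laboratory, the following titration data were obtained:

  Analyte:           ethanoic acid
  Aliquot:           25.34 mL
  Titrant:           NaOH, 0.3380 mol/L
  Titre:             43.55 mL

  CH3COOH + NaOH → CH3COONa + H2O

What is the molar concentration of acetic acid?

n(NaOH) = 0.04355 L × 0.3380 mol/L = 0.01472 mol
n(CH3COOH) = 0.01472 mol (1:1 mole ratio)
[CH3COOH] = 0.01472 mol / 0.02534 L = 0.5809 mol/L

0.5809 mol/L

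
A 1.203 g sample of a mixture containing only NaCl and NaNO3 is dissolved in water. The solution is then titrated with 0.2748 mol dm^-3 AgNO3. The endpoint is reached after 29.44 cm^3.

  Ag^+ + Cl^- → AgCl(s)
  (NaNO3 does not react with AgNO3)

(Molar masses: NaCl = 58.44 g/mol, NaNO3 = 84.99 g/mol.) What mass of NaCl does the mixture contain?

0.4728 g

n(AgNO3) = 0.02944 × 0.2748 = 8.090 × 10^-3 mol
Let x = n(NaCl), y = n(NaNO3).
Titrant: 1x = 8.090 × 10^-3;  mass: 58.44x + 84.99y = 1.203
Solving, x = 8.090 × 10^-3 mol, y = 8.592 × 10^-3 mol
mass of NaCl = 8.090 × 10^-3 × 58.44 = 0.4728 g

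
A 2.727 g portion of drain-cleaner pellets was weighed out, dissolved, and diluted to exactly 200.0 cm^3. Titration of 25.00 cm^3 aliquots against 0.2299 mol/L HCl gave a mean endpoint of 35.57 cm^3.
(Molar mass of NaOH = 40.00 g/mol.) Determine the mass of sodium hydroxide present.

NaOH + HCl → NaCl + H2O
n(HCl) per titration = 0.03557 × 0.2299 = 8.178 × 10^-3 mol
n(NaOH) in each aliquot = 8.178 × 10^-3 mol (1:1 ratio)
n(NaOH) in the whole flask = 8.178 × 10^-3 × 200.0/25.00 = 0.06542 mol
mass of NaOH = 0.06542 × 40.00 = 2.617 g

2.617 g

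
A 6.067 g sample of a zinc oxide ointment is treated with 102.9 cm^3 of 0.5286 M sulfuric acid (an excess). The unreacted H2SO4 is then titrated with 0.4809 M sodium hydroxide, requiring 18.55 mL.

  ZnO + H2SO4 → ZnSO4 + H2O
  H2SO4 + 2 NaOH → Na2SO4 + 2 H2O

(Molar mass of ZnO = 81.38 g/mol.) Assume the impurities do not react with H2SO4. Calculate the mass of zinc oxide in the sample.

n(H2SO4) added = 0.1029 × 0.5286 = 0.05439 mol
n(NaOH) used in back-titration = 0.01855 × 0.4809 = 8.921 × 10^-3 mol
From the 1:2 ratio, n(H2SO4) left over = 1/2 × 8.921 × 10^-3 = 4.460 × 10^-3 mol
n(H2SO4) consumed by analyte = 0.05439 − 4.460 × 10^-3 = 0.04993 mol
n(ZnO) = 0.04993 mol (1:1 ratio)
mass of ZnO = 0.04993 × 81.38 = 4.064 g

4.064 g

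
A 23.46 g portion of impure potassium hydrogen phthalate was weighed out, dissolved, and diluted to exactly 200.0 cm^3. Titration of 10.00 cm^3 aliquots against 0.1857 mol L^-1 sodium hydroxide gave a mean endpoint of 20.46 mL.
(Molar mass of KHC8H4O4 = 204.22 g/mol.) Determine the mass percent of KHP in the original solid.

66.15 %

KHC8H4O4 + NaOH → KNaC8H4O4 + H2O
n(NaOH) per titration = 0.02046 × 0.1857 = 3.799 × 10^-3 mol
n(KHC8H4O4) in each aliquot = 3.799 × 10^-3 mol (1:1 ratio)
n(KHC8H4O4) in the whole flask = 3.799 × 10^-3 × 200.0/10.00 = 0.07599 mol
mass of KHC8H4O4 = 0.07599 × 204.22 = 15.52 g
% KHC8H4O4 = 15.52 / 23.46 × 100 = 66.15 %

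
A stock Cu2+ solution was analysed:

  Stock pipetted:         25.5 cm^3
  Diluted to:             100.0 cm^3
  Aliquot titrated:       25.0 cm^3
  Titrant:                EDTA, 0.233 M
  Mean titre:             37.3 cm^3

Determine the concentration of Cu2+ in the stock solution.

1.36 M

Cu^2+ + EDTA^4- → [Cu(EDTA)]^2-
n(EDTA) = 0.0373 × 0.233 = 8.69 × 10^-3 mol
n(Cu2+) in the aliquot = 8.69 × 10^-3 mol (1:1 ratio)
[Cu2+]_dilute = 8.69 × 10^-3 / 0.0250 = 0.348 mol/L
Dilution factor = 100.0 / 25.5 = 3.922
[Cu2+]_stock = 0.348 × 3.922 = 1.36 mol/L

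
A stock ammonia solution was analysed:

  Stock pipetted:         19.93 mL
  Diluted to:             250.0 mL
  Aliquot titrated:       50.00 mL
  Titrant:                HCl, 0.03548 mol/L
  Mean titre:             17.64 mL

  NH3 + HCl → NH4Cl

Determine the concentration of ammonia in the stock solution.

n(HCl) = 0.01764 × 0.03548 = 6.259 × 10^-4 mol
n(NH3) in the aliquot = 6.259 × 10^-4 mol (1:1 ratio)
[NH3]_dilute = 6.259 × 10^-4 / 0.05000 = 0.01252 mol/L
Dilution factor = 250.0 / 19.93 = 12.54
[NH3]_stock = 0.01252 × 12.54 = 0.1570 mol/L

0.1570 mol/L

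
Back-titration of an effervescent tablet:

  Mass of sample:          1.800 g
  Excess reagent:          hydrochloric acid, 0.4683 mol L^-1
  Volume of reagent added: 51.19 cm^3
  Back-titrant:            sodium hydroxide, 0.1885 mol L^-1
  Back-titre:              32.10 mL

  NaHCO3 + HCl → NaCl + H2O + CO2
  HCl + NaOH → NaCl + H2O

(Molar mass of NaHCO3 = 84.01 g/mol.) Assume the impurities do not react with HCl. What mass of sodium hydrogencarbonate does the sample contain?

n(HCl) added = 0.05119 × 0.4683 = 0.02397 mol
n(NaOH) used in back-titration = 0.03210 × 0.1885 = 6.051 × 10^-3 mol
n(HCl) left over = 6.051 × 10^-3 mol (1:1 ratio)
n(HCl) consumed by analyte = 0.02397 − 6.051 × 10^-3 = 0.01792 mol
n(NaHCO3) = 0.01792 mol (1:1 ratio)
mass of NaHCO3 = 0.01792 × 84.01 = 1.506 g

1.506 g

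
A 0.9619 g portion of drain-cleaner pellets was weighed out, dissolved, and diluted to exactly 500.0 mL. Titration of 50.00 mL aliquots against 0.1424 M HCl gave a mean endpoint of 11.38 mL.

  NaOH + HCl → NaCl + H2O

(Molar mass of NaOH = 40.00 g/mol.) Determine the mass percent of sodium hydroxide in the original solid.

67.39 %

n(HCl) per titration = 0.01138 × 0.1424 = 1.621 × 10^-3 mol
n(NaOH) in each aliquot = 1.621 × 10^-3 mol (1:1 ratio)
n(NaOH) in the whole flask = 1.621 × 10^-3 × 500.0/50.00 = 0.01621 mol
mass of NaOH = 0.01621 × 40.00 = 0.6482 g
% NaOH = 0.6482 / 0.9619 × 100 = 67.39 %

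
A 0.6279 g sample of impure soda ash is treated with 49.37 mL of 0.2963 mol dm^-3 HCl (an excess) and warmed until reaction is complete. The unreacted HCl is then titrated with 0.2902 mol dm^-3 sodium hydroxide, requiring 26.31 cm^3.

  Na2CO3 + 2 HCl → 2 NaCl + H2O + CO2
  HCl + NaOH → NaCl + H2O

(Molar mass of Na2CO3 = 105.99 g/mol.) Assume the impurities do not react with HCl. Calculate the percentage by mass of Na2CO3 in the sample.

n(HCl) added = 0.04937 × 0.2963 = 0.01463 mol
n(NaOH) used in back-titration = 0.02631 × 0.2902 = 7.635 × 10^-3 mol
n(HCl) left over = 7.635 × 10^-3 mol (1:1 ratio)
n(HCl) consumed by analyte = 0.01463 − 7.635 × 10^-3 = 6.993 × 10^-3 mol
From the 1:2 ratio, n(Na2CO3) = 1/2 × 6.993 × 10^-3 = 3.497 × 10^-3 mol
mass of Na2CO3 = 3.497 × 10^-3 × 105.99 = 0.3706 g
% Na2CO3 = 0.3706 / 0.6279 × 100 = 59.02 %

59.02 %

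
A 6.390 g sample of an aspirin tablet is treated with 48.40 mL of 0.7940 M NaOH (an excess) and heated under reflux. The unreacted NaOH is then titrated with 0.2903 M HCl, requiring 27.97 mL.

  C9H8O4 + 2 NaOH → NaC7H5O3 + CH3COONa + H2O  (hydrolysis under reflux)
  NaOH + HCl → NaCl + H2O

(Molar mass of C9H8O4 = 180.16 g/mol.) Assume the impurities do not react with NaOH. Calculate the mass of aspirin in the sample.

2.730 g

n(NaOH) added = 0.04840 × 0.7940 = 0.03843 mol
n(HCl) used in back-titration = 0.02797 × 0.2903 = 8.120 × 10^-3 mol
n(NaOH) left over = 8.120 × 10^-3 mol (1:1 ratio)
n(NaOH) consumed by analyte = 0.03843 − 8.120 × 10^-3 = 0.03031 mol
From the 1:2 ratio, n(C9H8O4) = 1/2 × 0.03031 = 0.01515 mol
mass of C9H8O4 = 0.01515 × 180.16 = 2.730 g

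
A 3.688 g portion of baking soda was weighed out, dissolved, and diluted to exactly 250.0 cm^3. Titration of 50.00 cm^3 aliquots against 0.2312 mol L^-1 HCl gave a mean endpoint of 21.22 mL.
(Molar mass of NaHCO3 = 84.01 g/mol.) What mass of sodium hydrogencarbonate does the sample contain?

2.061 g

NaHCO3 + HCl → NaCl + H2O + CO2
n(HCl) per titration = 0.02122 × 0.2312 = 4.906 × 10^-3 mol
n(NaHCO3) in each aliquot = 4.906 × 10^-3 mol (1:1 ratio)
n(NaHCO3) in the whole flask = 4.906 × 10^-3 × 250.0/50.00 = 0.02453 mol
mass of NaHCO3 = 0.02453 × 84.01 = 2.061 g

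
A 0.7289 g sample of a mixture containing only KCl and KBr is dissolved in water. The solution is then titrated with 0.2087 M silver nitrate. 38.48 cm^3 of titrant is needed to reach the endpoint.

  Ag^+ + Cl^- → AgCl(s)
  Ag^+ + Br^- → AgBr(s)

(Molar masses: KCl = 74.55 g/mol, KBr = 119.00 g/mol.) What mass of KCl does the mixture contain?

0.3803 g

n(AgNO3) = 0.03848 × 0.2087 = 8.031 × 10^-3 mol
Let x = n(KCl), y = n(KBr).
Titrant: 1x + 1y = 8.031 × 10^-3;  mass: 74.55x + 119.00y = 0.7289
Solving, x = 5.102 × 10^-3 mol, y = 2.929 × 10^-3 mol
mass of KCl = 5.102 × 10^-3 × 74.55 = 0.3803 g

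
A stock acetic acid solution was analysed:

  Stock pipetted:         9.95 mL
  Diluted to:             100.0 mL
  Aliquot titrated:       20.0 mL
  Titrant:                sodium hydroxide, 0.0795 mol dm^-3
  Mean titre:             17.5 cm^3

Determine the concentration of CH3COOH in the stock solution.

0.699 mol/L

CH3COOH + NaOH → CH3COONa + H2O
n(NaOH) = 0.0175 × 0.0795 = 1.39 × 10^-3 mol
n(CH3COOH) in the aliquot = 1.39 × 10^-3 mol (1:1 ratio)
[CH3COOH]_dilute = 1.39 × 10^-3 / 0.0200 = 0.0696 mol/L
Dilution factor = 100.0 / 9.95 = 10.05
[CH3COOH]_stock = 0.0696 × 10.05 = 0.699 mol/L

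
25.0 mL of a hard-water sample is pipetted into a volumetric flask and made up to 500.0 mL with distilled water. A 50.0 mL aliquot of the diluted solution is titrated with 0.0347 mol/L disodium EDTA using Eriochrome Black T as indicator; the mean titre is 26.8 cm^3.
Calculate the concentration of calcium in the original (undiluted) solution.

0.372 mol/L

Ca^2+ + EDTA^4- → [Ca(EDTA)]^2-
n(EDTA) = 0.0268 × 0.0347 = 9.30 × 10^-4 mol
n(Ca2+) in the aliquot = 9.30 × 10^-4 mol (1:1 ratio)
[Ca2+]_dilute = 9.30 × 10^-4 / 0.0500 = 0.0186 mol/L
Dilution factor = 500.0 / 25.0 = 20.00
[Ca2+]_stock = 0.0186 × 20.00 = 0.372 mol/L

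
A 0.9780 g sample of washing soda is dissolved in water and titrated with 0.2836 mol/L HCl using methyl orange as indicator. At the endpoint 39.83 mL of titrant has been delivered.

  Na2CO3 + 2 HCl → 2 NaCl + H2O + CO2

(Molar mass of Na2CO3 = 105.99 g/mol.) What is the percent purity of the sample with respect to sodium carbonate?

61.21 %

n(HCl) = 0.03983 L × 0.2836 mol/L = 0.01130 mol
From the 1:2 ratio, n(Na2CO3) = 1/2 × 0.01130 = 5.648 × 10^-3 mol
mass of Na2CO3 = 5.648 × 10^-3 × 105.99 g/mol = 0.5986 g
% Na2CO3 = 0.5986 / 0.9780 × 100 = 61.21 %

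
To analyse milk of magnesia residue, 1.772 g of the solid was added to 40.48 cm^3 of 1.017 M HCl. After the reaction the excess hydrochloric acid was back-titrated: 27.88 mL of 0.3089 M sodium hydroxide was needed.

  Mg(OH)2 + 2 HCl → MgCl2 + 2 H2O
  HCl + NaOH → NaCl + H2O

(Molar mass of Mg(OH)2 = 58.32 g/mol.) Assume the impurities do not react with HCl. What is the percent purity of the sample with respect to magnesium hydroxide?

n(HCl) added = 0.04048 × 1.017 = 0.04117 mol
n(NaOH) used in back-titration = 0.02788 × 0.3089 = 8.612 × 10^-3 mol
n(HCl) left over = 8.612 × 10^-3 mol (1:1 ratio)
n(HCl) consumed by analyte = 0.04117 − 8.612 × 10^-3 = 0.03256 mol
From the 1:2 ratio, n(Mg(OH)2) = 1/2 × 0.03256 = 0.01628 mol
mass of Mg(OH)2 = 0.01628 × 58.32 = 0.9493 g
% Mg(OH)2 = 0.9493 / 1.772 × 100 = 53.57 %

53.57 %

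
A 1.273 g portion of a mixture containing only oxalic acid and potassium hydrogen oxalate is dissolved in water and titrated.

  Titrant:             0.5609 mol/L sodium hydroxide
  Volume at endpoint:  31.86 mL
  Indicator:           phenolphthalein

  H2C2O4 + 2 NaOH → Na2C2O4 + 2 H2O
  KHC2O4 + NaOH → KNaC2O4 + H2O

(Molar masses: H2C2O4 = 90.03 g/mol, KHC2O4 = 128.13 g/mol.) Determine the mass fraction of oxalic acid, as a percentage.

n(NaOH) = 0.03186 × 0.5609 = 0.01787 mol
Let x = n(H2C2O4), y = n(KHC2O4).
Titrant: 2x + 1y = 0.01787;  mass: 90.03x + 128.13y = 1.273
Solving, x = 6.116 × 10^-3 mol, y = 5.638 × 10^-3 mol
mass of H2C2O4 = 6.116 × 10^-3 × 90.03 = 0.5507 g
% H2C2O4 = 0.5507 / 1.273 × 100 = 43.26 %

43.26 %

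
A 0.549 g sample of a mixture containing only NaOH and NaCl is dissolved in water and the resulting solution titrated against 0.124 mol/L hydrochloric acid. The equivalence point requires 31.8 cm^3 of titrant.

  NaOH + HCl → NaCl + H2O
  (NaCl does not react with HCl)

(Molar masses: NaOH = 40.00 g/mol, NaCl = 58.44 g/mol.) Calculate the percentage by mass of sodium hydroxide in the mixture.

28.7 %

n(HCl) = 0.0318 × 0.124 = 3.94 × 10^-3 mol
Let x = n(NaOH), y = n(NaCl).
Titrant: 1x = 3.94 × 10^-3;  mass: 40.00x + 58.44y = 0.549
Solving, x = 3.94 × 10^-3 mol, y = 6.70 × 10^-3 mol
mass of NaOH = 3.94 × 10^-3 × 40.00 = 0.158 g
% NaOH = 0.158 / 0.549 × 100 = 28.7 %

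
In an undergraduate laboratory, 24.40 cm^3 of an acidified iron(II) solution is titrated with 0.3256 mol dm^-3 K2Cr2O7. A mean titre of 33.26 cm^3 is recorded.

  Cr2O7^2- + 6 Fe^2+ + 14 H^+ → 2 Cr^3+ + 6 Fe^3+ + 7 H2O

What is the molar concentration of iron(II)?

n(K2Cr2O7) = 0.03326 L × 0.3256 mol/L = 0.01083 mol
From the 6:1 mole ratio, n(Fe2+) = 6/1 × 0.01083 = 0.06498 mol
[Fe2+] = 0.06498 mol / 0.02440 L = 2.663 mol/L

2.663 mol/L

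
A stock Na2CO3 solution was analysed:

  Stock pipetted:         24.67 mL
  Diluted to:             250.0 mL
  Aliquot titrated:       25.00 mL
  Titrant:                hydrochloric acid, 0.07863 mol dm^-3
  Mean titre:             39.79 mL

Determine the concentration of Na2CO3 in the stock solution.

0.6341 mol/L

Na2CO3 + 2 HCl → 2 NaCl + H2O + CO2
n(HCl) = 0.03979 × 0.07863 = 3.129 × 10^-3 mol
From the 1:2 ratio, n(Na2CO3) in the aliquot = 1/2 × 3.129 × 10^-3 = 1.564 × 10^-3 mol
[Na2CO3]_dilute = 1.564 × 10^-3 / 0.02500 = 0.06257 mol/L
Dilution factor = 250.0 / 24.67 = 10.13
[Na2CO3]_stock = 0.06257 × 10.13 = 0.6341 mol/L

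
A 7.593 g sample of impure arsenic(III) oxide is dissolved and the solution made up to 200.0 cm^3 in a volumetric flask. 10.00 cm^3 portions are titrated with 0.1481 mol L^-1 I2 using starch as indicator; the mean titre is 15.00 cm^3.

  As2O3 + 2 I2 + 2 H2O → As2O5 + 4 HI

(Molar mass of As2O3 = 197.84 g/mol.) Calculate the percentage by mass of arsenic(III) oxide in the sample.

n(I2) per titration = 0.01500 × 0.1481 = 2.222 × 10^-3 mol
From the 1:2 ratio, n(As2O3) in each aliquot = 1/2 × 2.222 × 10^-3 = 1.111 × 10^-3 mol
n(As2O3) in the whole flask = 1.111 × 10^-3 × 200.0/10.00 = 0.02222 mol
mass of As2O3 = 0.02222 × 197.84 = 4.395 g
% As2O3 = 4.395 / 7.593 × 100 = 57.88 %

57.88 %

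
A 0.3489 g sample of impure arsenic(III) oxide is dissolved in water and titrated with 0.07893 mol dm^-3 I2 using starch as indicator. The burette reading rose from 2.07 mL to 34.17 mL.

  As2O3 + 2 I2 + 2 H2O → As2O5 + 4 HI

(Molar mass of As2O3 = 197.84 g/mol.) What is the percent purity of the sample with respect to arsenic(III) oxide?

71.83 %

n(I2) = 0.03210 L × 0.07893 mol/L = 2.534 × 10^-3 mol
From the 1:2 ratio, n(As2O3) = 1/2 × 2.534 × 10^-3 = 1.267 × 10^-3 mol
mass of As2O3 = 1.267 × 10^-3 × 197.84 g/mol = 0.2506 g
% As2O3 = 0.2506 / 0.3489 × 100 = 71.83 %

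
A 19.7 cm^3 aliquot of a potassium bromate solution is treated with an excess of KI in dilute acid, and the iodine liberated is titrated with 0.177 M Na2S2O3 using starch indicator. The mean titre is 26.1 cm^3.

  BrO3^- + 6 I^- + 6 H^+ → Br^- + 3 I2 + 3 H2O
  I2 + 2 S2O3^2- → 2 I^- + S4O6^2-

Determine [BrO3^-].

n(S2O3^2-) = 0.0261 × 0.177 = 4.62 × 10^-3 mol
n(I2) = n(S2O3^2-)/2 = 2.31 × 10^-3 mol
From the 1:3 ratio, n(BrO3^-) in the aliquot = 1/3 × 2.31 × 10^-3 = 7.70 × 10^-4 mol
[BrO3^-] = 7.70 × 10^-4 / 0.0197 = 0.0391 mol/L

0.0391 M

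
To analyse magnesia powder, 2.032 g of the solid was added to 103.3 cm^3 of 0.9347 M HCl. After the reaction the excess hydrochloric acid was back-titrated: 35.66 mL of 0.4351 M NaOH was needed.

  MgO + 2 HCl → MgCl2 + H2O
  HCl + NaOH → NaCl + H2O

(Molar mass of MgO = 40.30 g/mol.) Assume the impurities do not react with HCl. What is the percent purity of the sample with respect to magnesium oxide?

80.36 %

n(HCl) added = 0.1033 × 0.9347 = 0.09655 mol
n(NaOH) used in back-titration = 0.03566 × 0.4351 = 0.01552 mol
n(HCl) left over = 0.01552 mol (1:1 ratio)
n(HCl) consumed by analyte = 0.09655 − 0.01552 = 0.08104 mol
From the 1:2 ratio, n(MgO) = 1/2 × 0.08104 = 0.04052 mol
mass of MgO = 0.04052 × 40.30 = 1.633 g
% MgO = 1.633 / 2.032 × 100 = 80.36 %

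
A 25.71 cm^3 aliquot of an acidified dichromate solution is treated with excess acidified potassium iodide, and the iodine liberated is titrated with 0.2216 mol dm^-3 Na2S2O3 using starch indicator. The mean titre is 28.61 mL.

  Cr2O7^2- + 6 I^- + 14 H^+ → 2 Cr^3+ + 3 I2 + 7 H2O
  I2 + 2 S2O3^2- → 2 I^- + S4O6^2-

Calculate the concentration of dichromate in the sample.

n(S2O3^2-) = 0.02861 × 0.2216 = 6.340 × 10^-3 mol
n(I2) = n(S2O3^2-)/2 = 3.170 × 10^-3 mol
From the 1:3 ratio, n(Cr2O7^2-) in the aliquot = 1/3 × 3.170 × 10^-3 = 1.057 × 10^-3 mol
[Cr2O7^2-] = 1.057 × 10^-3 / 0.02571 = 0.04110 mol/L

0.04110 mol/L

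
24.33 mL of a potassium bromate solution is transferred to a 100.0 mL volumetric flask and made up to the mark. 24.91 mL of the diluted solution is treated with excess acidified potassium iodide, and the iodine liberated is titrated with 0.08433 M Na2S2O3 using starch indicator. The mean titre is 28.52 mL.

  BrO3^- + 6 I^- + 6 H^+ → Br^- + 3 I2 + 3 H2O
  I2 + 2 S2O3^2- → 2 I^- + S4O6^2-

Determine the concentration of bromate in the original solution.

n(S2O3^2-) = 0.02852 × 0.08433 = 2.405 × 10^-3 mol
n(I2) = n(S2O3^2-)/2 = 1.203 × 10^-3 mol
From the 1:3 ratio, n(BrO3^-) in the aliquot = 1/3 × 1.203 × 10^-3 = 4.008 × 10^-4 mol
[BrO3^-]_dilute = 4.008 × 10^-4 / 0.02491 = 0.01609 mol/L
[BrO3^-]_original = 0.01609 × 100.0/24.33 = 0.06614 mol/L

0.06614 M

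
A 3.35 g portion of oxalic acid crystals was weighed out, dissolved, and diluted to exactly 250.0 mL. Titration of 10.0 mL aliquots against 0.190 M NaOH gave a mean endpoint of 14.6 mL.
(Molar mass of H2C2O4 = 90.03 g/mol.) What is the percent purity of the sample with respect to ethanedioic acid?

93.2 %

H2C2O4 + 2 NaOH → Na2C2O4 + 2 H2O
n(NaOH) per titration = 0.0146 × 0.190 = 2.77 × 10^-3 mol
From the 1:2 ratio, n(H2C2O4) in each aliquot = 1/2 × 2.77 × 10^-3 = 1.39 × 10^-3 mol
n(H2C2O4) in the whole flask = 1.39 × 10^-3 × 250.0/10.0 = 0.0347 mol
mass of H2C2O4 = 0.0347 × 90.03 = 3.12 g
% H2C2O4 = 3.12 / 3.35 × 100 = 93.2 %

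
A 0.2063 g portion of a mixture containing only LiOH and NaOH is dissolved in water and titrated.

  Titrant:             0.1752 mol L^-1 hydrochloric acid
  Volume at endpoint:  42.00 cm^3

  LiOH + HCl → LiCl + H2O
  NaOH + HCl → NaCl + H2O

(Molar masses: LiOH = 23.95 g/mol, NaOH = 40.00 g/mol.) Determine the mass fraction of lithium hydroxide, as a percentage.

n(HCl) = 0.04200 × 0.1752 = 7.358 × 10^-3 mol
Let x = n(LiOH), y = n(NaOH).
Titrant: 1x + 1y = 7.358 × 10^-3;  mass: 23.95x + 40.00y = 0.2063
Solving, x = 5.485 × 10^-3 mol, y = 1.873 × 10^-3 mol
mass of LiOH = 5.485 × 10^-3 × 23.95 = 0.1314 g
% LiOH = 0.1314 / 0.2063 × 100 = 63.68 %

63.68 %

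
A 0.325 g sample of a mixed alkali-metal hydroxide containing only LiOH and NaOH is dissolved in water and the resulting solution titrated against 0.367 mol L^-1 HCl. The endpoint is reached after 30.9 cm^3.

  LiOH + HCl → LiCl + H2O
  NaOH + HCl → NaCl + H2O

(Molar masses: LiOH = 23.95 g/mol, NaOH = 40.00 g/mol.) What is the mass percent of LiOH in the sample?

n(HCl) = 0.0309 × 0.367 = 0.0113 mol
Let x = n(LiOH), y = n(NaOH).
Titrant: 1x + 1y = 0.0113;  mass: 23.95x + 40.00y = 0.325
Solving, x = 8.01 × 10^-3 mol, y = 3.33 × 10^-3 mol
mass of LiOH = 8.01 × 10^-3 × 23.95 = 0.192 g
% LiOH = 0.192 / 0.325 × 100 = 59.1 %

59.1 %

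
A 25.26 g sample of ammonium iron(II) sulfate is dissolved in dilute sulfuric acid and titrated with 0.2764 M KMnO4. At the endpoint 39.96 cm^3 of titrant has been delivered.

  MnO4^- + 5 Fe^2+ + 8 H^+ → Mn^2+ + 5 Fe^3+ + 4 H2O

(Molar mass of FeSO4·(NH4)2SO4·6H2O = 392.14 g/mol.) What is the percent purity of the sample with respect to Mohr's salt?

85.73 %

n(KMnO4) = 0.03996 L × 0.2764 mol/L = 0.01104 mol
From the 5:1 ratio, n(FeSO4·(NH4)2SO4·6H2O) = 5/1 × 0.01104 = 0.05522 mol
mass of FeSO4·(NH4)2SO4·6H2O = 0.05522 × 392.14 g/mol = 21.66 g
% FeSO4·(NH4)2SO4·6H2O = 21.66 / 25.26 × 100 = 85.73 %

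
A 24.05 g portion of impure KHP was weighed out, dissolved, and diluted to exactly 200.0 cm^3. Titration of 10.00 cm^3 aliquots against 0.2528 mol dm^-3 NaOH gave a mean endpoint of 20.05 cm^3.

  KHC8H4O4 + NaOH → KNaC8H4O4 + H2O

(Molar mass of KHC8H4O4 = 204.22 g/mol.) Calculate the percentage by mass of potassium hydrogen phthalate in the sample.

n(NaOH) per titration = 0.02005 × 0.2528 = 5.069 × 10^-3 mol
n(KHC8H4O4) in each aliquot = 5.069 × 10^-3 mol (1:1 ratio)
n(KHC8H4O4) in the whole flask = 5.069 × 10^-3 × 200.0/10.00 = 0.1014 mol
mass of KHC8H4O4 = 0.1014 × 204.22 = 20.70 g
% KHC8H4O4 = 20.70 / 24.05 × 100 = 86.08 %

86.08 %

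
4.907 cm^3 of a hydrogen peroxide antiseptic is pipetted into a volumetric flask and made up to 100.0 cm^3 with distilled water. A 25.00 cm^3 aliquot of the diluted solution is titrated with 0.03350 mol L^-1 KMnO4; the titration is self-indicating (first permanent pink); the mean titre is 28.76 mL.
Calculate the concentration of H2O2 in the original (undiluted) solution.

1.963 mol/L

2 MnO4^- + 5 H2O2 + 6 H^+ → 2 Mn^2+ + 5 O2 + 8 H2O
n(KMnO4) = 0.02876 × 0.03350 = 9.635 × 10^-4 mol
From the 5:2 ratio, n(H2O2) in the aliquot = 5/2 × 9.635 × 10^-4 = 2.409 × 10^-3 mol
[H2O2]_dilute = 2.409 × 10^-3 / 0.02500 = 0.09635 mol/L
Dilution factor = 100.0 / 4.907 = 20.38
[H2O2]_stock = 0.09635 × 20.38 = 1.963 mol/L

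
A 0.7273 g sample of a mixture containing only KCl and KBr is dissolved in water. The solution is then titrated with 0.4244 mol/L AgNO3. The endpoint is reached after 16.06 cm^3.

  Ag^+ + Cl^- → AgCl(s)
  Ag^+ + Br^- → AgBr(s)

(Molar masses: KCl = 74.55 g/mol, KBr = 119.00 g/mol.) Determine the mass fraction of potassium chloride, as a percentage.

n(AgNO3) = 0.01606 × 0.4244 = 6.816 × 10^-3 mol
Let x = n(KCl), y = n(KBr).
Titrant: 1x + 1y = 6.816 × 10^-3;  mass: 74.55x + 119.00y = 0.7273
Solving, x = 1.885 × 10^-3 mol, y = 4.931 × 10^-3 mol
mass of KCl = 1.885 × 10^-3 × 74.55 = 0.1405 g
% KCl = 0.1405 / 0.7273 × 100 = 19.32 %

19.32 %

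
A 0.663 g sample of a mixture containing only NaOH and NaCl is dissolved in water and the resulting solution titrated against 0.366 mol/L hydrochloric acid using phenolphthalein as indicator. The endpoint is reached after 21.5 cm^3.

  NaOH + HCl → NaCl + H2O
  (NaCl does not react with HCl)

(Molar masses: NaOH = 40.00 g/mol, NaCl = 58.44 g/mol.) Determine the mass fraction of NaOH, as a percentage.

47.5 %

n(HCl) = 0.0215 × 0.366 = 7.87 × 10^-3 mol
Let x = n(NaOH), y = n(NaCl).
Titrant: 1x = 7.87 × 10^-3;  mass: 40.00x + 58.44y = 0.663
Solving, x = 7.87 × 10^-3 mol, y = 5.96 × 10^-3 mol
mass of NaOH = 7.87 × 10^-3 × 40.00 = 0.315 g
% NaOH = 0.315 / 0.663 × 100 = 47.5 %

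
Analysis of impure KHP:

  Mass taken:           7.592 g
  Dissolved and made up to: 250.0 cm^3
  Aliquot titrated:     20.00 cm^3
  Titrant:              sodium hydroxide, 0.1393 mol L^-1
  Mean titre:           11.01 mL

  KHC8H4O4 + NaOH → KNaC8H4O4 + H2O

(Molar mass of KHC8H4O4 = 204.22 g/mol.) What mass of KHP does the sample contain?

3.915 g

n(NaOH) per titration = 0.01101 × 0.1393 = 1.534 × 10^-3 mol
n(KHC8H4O4) in each aliquot = 1.534 × 10^-3 mol (1:1 ratio)
n(KHC8H4O4) in the whole flask = 1.534 × 10^-3 × 250.0/20.00 = 0.01917 mol
mass of KHC8H4O4 = 0.01917 × 204.22 = 3.915 g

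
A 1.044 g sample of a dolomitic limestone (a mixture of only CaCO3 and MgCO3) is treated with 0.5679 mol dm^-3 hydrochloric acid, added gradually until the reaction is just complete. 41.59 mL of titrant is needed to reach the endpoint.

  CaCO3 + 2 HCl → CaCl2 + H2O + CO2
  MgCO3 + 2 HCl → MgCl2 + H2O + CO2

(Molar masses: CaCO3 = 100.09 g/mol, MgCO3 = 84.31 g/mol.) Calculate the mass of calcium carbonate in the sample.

n(HCl) = 0.04159 × 0.5679 = 0.02362 mol
Let x = n(CaCO3), y = n(MgCO3).
Titrant: 2x + 2y = 0.02362;  mass: 100.09x + 84.31y = 1.044
Solving, x = 3.064 × 10^-3 mol, y = 8.746 × 10^-3 mol
mass of CaCO3 = 3.064 × 10^-3 × 100.09 = 0.3066 g

0.3066 g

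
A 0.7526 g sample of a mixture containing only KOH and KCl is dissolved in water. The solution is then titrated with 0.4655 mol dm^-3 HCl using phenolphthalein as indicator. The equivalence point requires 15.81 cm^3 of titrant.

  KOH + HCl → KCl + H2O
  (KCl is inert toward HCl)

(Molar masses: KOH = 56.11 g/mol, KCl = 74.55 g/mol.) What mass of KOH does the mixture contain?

n(HCl) = 0.01581 × 0.4655 = 7.360 × 10^-3 mol
Let x = n(KOH), y = n(KCl).
Titrant: 1x = 7.360 × 10^-3;  mass: 56.11x + 74.55y = 0.7526
Solving, x = 7.360 × 10^-3 mol, y = 4.556 × 10^-3 mol
mass of KOH = 7.360 × 10^-3 × 56.11 = 0.4129 g

0.4129 g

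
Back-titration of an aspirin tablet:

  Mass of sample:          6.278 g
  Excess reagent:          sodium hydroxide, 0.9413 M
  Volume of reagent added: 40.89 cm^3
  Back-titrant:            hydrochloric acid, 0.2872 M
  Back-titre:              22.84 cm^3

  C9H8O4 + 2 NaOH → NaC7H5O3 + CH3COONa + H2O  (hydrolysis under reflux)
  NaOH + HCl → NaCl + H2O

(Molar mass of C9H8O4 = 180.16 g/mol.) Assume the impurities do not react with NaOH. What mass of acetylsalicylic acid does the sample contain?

n(NaOH) added = 0.04089 × 0.9413 = 0.03849 mol
n(HCl) used in back-titration = 0.02284 × 0.2872 = 6.560 × 10^-3 mol
n(NaOH) left over = 6.560 × 10^-3 mol (1:1 ratio)
n(NaOH) consumed by analyte = 0.03849 − 6.560 × 10^-3 = 0.03193 mol
From the 1:2 ratio, n(C9H8O4) = 1/2 × 0.03193 = 0.01597 mol
mass of C9H8O4 = 0.01597 × 180.16 = 2.876 g

2.876 g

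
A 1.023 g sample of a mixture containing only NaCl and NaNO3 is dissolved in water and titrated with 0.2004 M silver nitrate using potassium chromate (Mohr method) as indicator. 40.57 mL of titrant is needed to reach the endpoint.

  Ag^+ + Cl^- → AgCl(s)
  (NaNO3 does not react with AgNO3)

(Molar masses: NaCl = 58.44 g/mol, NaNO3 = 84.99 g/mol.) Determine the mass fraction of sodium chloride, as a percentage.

n(AgNO3) = 0.04057 × 0.2004 = 8.130 × 10^-3 mol
Let x = n(NaCl), y = n(NaNO3).
Titrant: 1x = 8.130 × 10^-3;  mass: 58.44x + 84.99y = 1.023
Solving, x = 8.130 × 10^-3 mol, y = 6.446 × 10^-3 mol
mass of NaCl = 8.130 × 10^-3 × 58.44 = 0.4751 g
% NaCl = 0.4751 / 1.023 × 100 = 46.44 %

46.44 %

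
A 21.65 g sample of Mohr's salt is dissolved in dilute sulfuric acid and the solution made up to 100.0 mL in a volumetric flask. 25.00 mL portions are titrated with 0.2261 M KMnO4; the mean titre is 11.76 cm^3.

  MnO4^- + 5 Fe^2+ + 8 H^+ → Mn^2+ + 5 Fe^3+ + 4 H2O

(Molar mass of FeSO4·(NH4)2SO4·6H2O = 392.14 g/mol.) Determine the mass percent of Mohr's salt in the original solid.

n(KMnO4) per titration = 0.01176 × 0.2261 = 2.659 × 10^-3 mol
From the 5:1 ratio, n(FeSO4·(NH4)2SO4·6H2O) in each aliquot = 5/1 × 2.659 × 10^-3 = 0.01329 mol
n(FeSO4·(NH4)2SO4·6H2O) in the whole flask = 0.01329 × 100.0/25.00 = 0.05318 mol
mass of FeSO4·(NH4)2SO4·6H2O = 0.05318 × 392.14 = 20.85 g
% FeSO4·(NH4)2SO4·6H2O = 20.85 / 21.65 × 100 = 96.32 %

96.32 %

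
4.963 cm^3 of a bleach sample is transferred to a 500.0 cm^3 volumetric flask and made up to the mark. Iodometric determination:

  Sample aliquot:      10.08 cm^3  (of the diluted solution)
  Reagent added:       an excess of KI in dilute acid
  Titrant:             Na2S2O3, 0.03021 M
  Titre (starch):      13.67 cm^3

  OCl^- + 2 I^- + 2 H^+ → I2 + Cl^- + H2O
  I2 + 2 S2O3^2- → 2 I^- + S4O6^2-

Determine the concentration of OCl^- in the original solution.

2.064 M

n(S2O3^2-) = 0.01367 × 0.03021 = 4.130 × 10^-4 mol
n(I2) = n(S2O3^2-)/2 = 2.065 × 10^-4 mol
n(OCl^-) in the aliquot = 2.065 × 10^-4 mol (1:1 ratio)
[OCl^-]_dilute = 2.065 × 10^-4 / 0.01008 = 0.02048 mol/L
[OCl^-]_original = 0.02048 × 500.0/4.963 = 2.064 mol/L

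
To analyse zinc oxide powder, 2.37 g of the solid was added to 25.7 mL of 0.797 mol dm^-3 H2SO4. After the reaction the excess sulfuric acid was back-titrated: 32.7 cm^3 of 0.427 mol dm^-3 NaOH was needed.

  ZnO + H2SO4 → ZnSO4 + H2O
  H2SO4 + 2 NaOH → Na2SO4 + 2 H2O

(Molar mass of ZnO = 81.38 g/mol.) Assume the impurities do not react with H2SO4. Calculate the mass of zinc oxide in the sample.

n(H2SO4) added = 0.0257 × 0.797 = 0.0205 mol
n(NaOH) used in back-titration = 0.0327 × 0.427 = 0.0140 mol
From the 1:2 ratio, n(H2SO4) left over = 1/2 × 0.0140 = 6.98 × 10^-3 mol
n(H2SO4) consumed by analyte = 0.0205 − 6.98 × 10^-3 = 0.0135 mol
n(ZnO) = 0.0135 mol (1:1 ratio)
mass of ZnO = 0.0135 × 81.38 = 1.10 g

1.10 g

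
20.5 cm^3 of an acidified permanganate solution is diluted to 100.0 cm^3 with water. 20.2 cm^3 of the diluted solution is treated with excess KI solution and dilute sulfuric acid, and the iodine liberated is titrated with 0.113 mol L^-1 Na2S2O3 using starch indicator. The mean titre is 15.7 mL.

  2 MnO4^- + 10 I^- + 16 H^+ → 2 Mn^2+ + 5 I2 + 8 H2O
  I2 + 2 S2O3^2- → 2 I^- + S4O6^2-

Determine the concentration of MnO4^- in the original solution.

n(S2O3^2-) = 0.0157 × 0.113 = 1.77 × 10^-3 mol
n(I2) = n(S2O3^2-)/2 = 8.87 × 10^-4 mol
From the 2:5 ratio, n(MnO4^-) in the aliquot = 2/5 × 8.87 × 10^-4 = 3.55 × 10^-4 mol
[MnO4^-]_dilute = 3.55 × 10^-4 / 0.0202 = 0.0176 mol/L
[MnO4^-]_original = 0.0176 × 100.0/20.5 = 0.0857 mol/L

0.0857 mol/L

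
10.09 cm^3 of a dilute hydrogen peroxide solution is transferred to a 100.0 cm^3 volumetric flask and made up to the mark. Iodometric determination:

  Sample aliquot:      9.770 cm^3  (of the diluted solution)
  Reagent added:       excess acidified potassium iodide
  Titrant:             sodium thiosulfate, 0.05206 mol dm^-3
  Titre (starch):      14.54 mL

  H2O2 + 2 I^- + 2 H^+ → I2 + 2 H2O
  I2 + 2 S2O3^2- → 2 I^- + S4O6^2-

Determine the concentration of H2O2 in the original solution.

0.3839 mol/L

n(S2O3^2-) = 0.01454 × 0.05206 = 7.570 × 10^-4 mol
n(I2) = n(S2O3^2-)/2 = 3.785 × 10^-4 mol
n(H2O2) in the aliquot = 3.785 × 10^-4 mol (1:1 ratio)
[H2O2]_dilute = 3.785 × 10^-4 / 0.009770 = 0.03874 mol/L
[H2O2]_original = 0.03874 × 100.0/10.09 = 0.3839 mol/L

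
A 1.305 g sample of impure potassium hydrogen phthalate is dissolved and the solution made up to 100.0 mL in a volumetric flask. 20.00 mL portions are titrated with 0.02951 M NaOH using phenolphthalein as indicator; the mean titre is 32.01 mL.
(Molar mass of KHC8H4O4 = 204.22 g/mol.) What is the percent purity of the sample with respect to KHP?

KHC8H4O4 + NaOH → KNaC8H4O4 + H2O
n(NaOH) per titration = 0.03201 × 0.02951 = 9.446 × 10^-4 mol
n(KHC8H4O4) in each aliquot = 9.446 × 10^-4 mol (1:1 ratio)
n(KHC8H4O4) in the whole flask = 9.446 × 10^-4 × 100.0/20.00 = 4.723 × 10^-3 mol
mass of KHC8H4O4 = 4.723 × 10^-3 × 204.22 = 0.9645 g
% KHC8H4O4 = 0.9645 / 1.305 × 100 = 73.91 %

73.91 %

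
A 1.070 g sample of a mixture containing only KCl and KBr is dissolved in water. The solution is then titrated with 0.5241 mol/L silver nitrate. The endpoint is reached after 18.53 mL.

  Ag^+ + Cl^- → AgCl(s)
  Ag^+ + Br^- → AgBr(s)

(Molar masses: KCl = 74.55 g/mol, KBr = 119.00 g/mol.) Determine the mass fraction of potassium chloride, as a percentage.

n(AgNO3) = 0.01853 × 0.5241 = 9.712 × 10^-3 mol
Let x = n(KCl), y = n(KBr).
Titrant: 1x + 1y = 9.712 × 10^-3;  mass: 74.55x + 119.00y = 1.070
Solving, x = 1.927 × 10^-3 mol, y = 7.784 × 10^-3 mol
mass of KCl = 1.927 × 10^-3 × 74.55 = 0.1437 g
% KCl = 0.1437 / 1.070 × 100 = 13.43 %

13.43 %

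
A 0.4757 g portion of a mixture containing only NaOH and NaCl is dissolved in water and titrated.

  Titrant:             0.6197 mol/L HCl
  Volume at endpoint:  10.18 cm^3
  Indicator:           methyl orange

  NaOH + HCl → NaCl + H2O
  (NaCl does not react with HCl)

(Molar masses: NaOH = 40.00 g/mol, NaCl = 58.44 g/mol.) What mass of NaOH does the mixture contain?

0.2523 g

n(HCl) = 0.01018 × 0.6197 = 6.309 × 10^-3 mol
Let x = n(NaOH), y = n(NaCl).
Titrant: 1x = 6.309 × 10^-3;  mass: 40.00x + 58.44y = 0.4757
Solving, x = 6.309 × 10^-3 mol, y = 3.822 × 10^-3 mol
mass of NaOH = 6.309 × 10^-3 × 40.00 = 0.2523 g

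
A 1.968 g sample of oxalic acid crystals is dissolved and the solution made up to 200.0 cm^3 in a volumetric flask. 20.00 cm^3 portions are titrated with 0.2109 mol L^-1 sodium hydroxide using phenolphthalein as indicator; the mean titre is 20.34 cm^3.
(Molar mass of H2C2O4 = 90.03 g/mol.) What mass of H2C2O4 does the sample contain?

1.931 g

H2C2O4 + 2 NaOH → Na2C2O4 + 2 H2O
n(NaOH) per titration = 0.02034 × 0.2109 = 4.290 × 10^-3 mol
From the 1:2 ratio, n(H2C2O4) in each aliquot = 1/2 × 4.290 × 10^-3 = 2.145 × 10^-3 mol
n(H2C2O4) in the whole flask = 2.145 × 10^-3 × 200.0/20.00 = 0.02145 mol
mass of H2C2O4 = 0.02145 × 90.03 = 1.931 g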